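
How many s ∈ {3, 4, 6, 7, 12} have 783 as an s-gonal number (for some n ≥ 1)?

1

s = 3: P(3, 39) = 780 and P(3, 40) = 820; 783 is not s-gonal.
s = 4: P(4, 27) = 729 and P(4, 28) = 784; 783 is not s-gonal.
s = 6: P(6, 20) = 780 and P(6, 21) = 861; 783 is not s-gonal.
s = 7: P(7, 18) = 783. ✓
s = 12: P(12, 12) = 672 and P(12, 13) = 793; 783 is not s-gonal.
Hits: s ∈ {7} → 1.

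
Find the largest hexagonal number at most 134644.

133903

Solve n(2n−1) ≤ 134644 for integer n.
n = 259 gives 133903 ≤ 134644, while n = 260 gives 134940 > 134644; so the answer is 133903.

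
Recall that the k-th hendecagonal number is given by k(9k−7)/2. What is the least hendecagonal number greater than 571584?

Solve n(9n−7)/2 > 571584 for integer n.
The largest n with value ≤ 571584 is 356 (since 569066 ≤ 571584 < 572271), so the first above is n = 357, value 572271.

572271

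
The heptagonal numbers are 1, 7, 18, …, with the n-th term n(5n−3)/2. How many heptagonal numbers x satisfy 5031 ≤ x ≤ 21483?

The n-th heptagonal number is n(5n−3)/2.
Smallest index with value ≥ 5031: n = 46 (giving 5221).
Largest index with value ≤ 21483: n = 93 (giving 21483).
Indices 46 through 93: 48 terms.

48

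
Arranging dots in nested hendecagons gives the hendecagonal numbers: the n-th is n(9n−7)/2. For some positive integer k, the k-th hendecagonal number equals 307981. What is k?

262

Set n(9n−7)/2 = 307981, giving 9n² − 7n − 615962 = 0.
The discriminant is 49 + 72·307981 = 22174681, and √22174681 = 4709.
So n = (7 + 4709) / 18 = 4716/18 = 262.
Check: 262·(9·262 − 7)/2 = 307981. ✓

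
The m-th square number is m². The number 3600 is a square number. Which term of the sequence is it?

We need n² = 3600, so n = √3600 = 60.
Check: 60² = 3600. ✓

60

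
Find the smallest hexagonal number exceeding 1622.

Solve n(2n−1) > 1622 for integer n.
The largest n with value ≤ 1622 is 28 (since 1540 ≤ 1622 < 1653), so the first above is n = 29, value 1653.

1653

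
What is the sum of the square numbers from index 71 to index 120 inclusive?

Σ_{i=71}^{120} i² = 583220 − 116795 = 466425.

466425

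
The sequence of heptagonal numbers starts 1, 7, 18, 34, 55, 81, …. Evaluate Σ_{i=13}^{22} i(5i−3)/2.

Σ i(5i−3)/2 = (5Σi² − 3Σi) / 2 over i = 13..22.
Σi = 253 − 78 = 175 and Σi² = 3795 − 650 = 3145.
(5·3145 − 3·175) / 2 = 15200/2 = 7600.

7600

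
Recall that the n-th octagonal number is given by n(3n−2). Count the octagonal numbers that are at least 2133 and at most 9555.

The n-th octagonal number is n(3n−2).
Smallest index with value ≥ 2133: n = 27 (giving 2133).
Largest index with value ≤ 9555: n = 56 (giving 9296).
Indices 27 through 56: 30 terms.

30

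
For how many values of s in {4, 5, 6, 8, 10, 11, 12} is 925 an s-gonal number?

1

s = 4: P(4, 30) = 900 and P(4, 31) = 961; 925 is not s-gonal.
s = 5: P(5, 25) = 925. ✓
s = 6: P(6, 21) = 861 and P(6, 22) = 946; 925 is not s-gonal.
s = 8: P(8, 17) = 833 and P(8, 18) = 936; 925 is not s-gonal.
s = 10: P(10, 15) = 855 and P(10, 16) = 976; 925 is not s-gonal.
s = 11: P(11, 14) = 833 and P(11, 15) = 960; 925 is not s-gonal.
s = 12: P(12, 14) = 924 and P(12, 15) = 1065; 925 is not s-gonal.
Hits: s ∈ {5} → 1.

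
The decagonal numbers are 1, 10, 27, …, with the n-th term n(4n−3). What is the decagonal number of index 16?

The 16th decagonal number is n(4n−3) with n = 16.
16·(4·16 − 3) = 16·61 = 976.

976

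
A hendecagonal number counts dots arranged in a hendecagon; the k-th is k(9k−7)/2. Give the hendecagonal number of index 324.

471258

The 324th hendecagonal number is n(9n−7)/2 with n = 324.
324·(9·324 − 7)/2 = 324·2909/2 = 471258.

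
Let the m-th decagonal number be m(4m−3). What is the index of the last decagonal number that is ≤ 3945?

Solve n(4n−3) ≤ 3945 for integer n.
n = 31 gives 3751 ≤ 3945, while n = 32 gives 4000 > 3945; so the answer is index 31.

31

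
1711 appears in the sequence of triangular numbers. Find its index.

Set n(n+1)/2 = 1711, giving n² + n − 3422 = 0.
The discriminant is 1 + 8·1711 = 13689, and √13689 = 117.
So n = (-1 + 117) / 2 = 116/2 = 58.

58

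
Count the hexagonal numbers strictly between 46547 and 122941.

96

The n-th hexagonal number is n(2n−1).
Smallest index with value > 46547: n = 153 (giving 46665).
Largest index with value < 122941: n = 248 (giving 122760).
Indices 153 through 248: 96 terms.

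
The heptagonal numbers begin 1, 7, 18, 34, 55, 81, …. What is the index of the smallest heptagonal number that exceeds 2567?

33

Solve n(5n−3)/2 > 2567 for integer n.
The largest n with value ≤ 2567 is 32 (since 2512 ≤ 2567 < 2673), so the first above is n = 33, value 2673.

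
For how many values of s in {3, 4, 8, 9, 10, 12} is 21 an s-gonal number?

2

s = 3: P(3, 6) = 21. ✓
s = 4: P(4, 4) = 16 and P(4, 5) = 25; 21 is not s-gonal.
s = 8: P(8, 3) = 21. ✓
s = 9: P(9, 2) = 9 and P(9, 3) = 24; 21 is not s-gonal.
s = 10: P(10, 2) = 10 and P(10, 3) = 27; 21 is not s-gonal.
s = 12: P(12, 2) = 12 and P(12, 3) = 33; 21 is not s-gonal.
Hits: s ∈ {3, 8} → 2.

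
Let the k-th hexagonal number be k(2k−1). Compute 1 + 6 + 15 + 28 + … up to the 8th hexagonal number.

372

Σ i(2i−1) = 2Σi² − Σi over i = 1..8.
Σi = 36 and Σi² = 204.
2·204 − 1·36 = 372.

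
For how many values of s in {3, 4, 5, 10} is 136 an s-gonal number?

s = 3: P(3, 16) = 136. ✓
s = 4: P(4, 11) = 121 and P(4, 12) = 144; 136 is not s-gonal.
s = 5: P(5, 9) = 117 and P(5, 10) = 145; 136 is not s-gonal.
s = 10: P(10, 6) = 126 and P(10, 7) = 175; 136 is not s-gonal.
Hits: s ∈ {3} → 1.

1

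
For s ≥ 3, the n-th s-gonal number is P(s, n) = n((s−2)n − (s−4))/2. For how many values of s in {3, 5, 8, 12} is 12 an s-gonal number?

s = 3: P(3, 4) = 10 and P(3, 5) = 15; 12 is not s-gonal.
s = 5: P(5, 3) = 12. ✓
s = 8: P(8, 2) = 8 and P(8, 3) = 21; 12 is not s-gonal.
s = 12: P(12, 2) = 12. ✓
Hits: s ∈ {5, 12} → 2.

2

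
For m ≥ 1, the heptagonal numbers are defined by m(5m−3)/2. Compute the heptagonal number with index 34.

The 34th heptagonal number is n(5n−3)/2 with n = 34.
34·(5·34 − 3)/2 = 34·167/2 = 2839.

2839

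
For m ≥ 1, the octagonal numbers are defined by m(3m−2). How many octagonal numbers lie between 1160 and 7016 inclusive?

29

The n-th octagonal number is n(3n−2).
Smallest index with value ≥ 1160: n = 20 (giving 1160).
Largest index with value ≤ 7016: n = 48 (giving 6816).
Indices 20 through 48: 29 terms.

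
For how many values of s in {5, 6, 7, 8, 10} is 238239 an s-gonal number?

s = 5: P(5, 398) = 237407 and P(5, 399) = 238602; 238239 is not s-gonal.
s = 6: P(6, 345) = 237705 and P(6, 346) = 239086; 238239 is not s-gonal.
s = 7: P(7, 309) = 238239. ✓
s = 8: P(8, 282) = 238008 and P(8, 283) = 239701; 238239 is not s-gonal.
s = 10: P(10, 244) = 237412 and P(10, 245) = 239365; 238239 is not s-gonal.
Hits: s ∈ {7} → 1.

1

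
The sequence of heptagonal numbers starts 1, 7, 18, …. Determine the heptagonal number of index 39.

The 39th heptagonal number is n(5n−3)/2 with n = 39.
39·(5·39 − 3)/2 = 39·192/2 = 39·96 = 3744.

3744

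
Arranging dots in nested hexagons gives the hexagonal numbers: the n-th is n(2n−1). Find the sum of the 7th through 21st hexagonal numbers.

Σ i(2i−1) = 2Σi² − Σi over i = 7..21.
Σi = 231 − 21 = 210 and Σi² = 3311 − 91 = 3220.
2·3220 − 1·210 = 6230.

6230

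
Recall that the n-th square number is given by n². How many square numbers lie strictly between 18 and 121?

The n-th square number is n².
Smallest index with value > 18: n = 5 (giving 25).
Largest index with value < 121: n = 10 (giving 100).
Indices 5 through 10: 6 terms.

6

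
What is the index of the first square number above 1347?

37

Solve n² > 1347 for integer n.
The largest n with value ≤ 1347 is 36 (since 1296 ≤ 1347 < 1369), so the first above is n = 37, value 1369.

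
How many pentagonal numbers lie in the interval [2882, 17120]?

64

The n-th pentagonal number is n(3n−1)/2.
Smallest index with value ≥ 2882: n = 44 (giving 2882).
Largest index with value ≤ 17120: n = 107 (giving 17120).
Indices 44 through 107: 64 terms.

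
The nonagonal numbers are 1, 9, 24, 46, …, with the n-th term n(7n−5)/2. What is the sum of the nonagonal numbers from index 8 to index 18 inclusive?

6534

Σ i(7i−5)/2 = (7Σi² − 5Σi) / 2 over i = 8..18.
Σi = 171 − 28 = 143 and Σi² = 2109 − 140 = 1969.
(7·1969 − 5·143) / 2 = 13068/2 = 6534.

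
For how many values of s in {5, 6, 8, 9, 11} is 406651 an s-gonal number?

s = 5: P(5, 520) = 405340 and P(5, 521) = 406901; 406651 is not s-gonal.
s = 6: P(6, 451) = 406351 and P(6, 452) = 408156; 406651 is not s-gonal.
s = 8: P(8, 368) = 405536 and P(8, 369) = 407745; 406651 is not s-gonal.
s = 9: P(9, 341) = 406131 and P(9, 342) = 408519; 406651 is not s-gonal.
s = 11: P(11, 301) = 406651. ✓
Hits: s ∈ {11} → 1.

1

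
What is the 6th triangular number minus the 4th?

11

6·7/2 = 21 and 4·5/2 = 10.
Difference: 21 − 10 = 11.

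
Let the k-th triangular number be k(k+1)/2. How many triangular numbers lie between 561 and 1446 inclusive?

The n-th triangular number is n(n+1)/2.
Smallest index with value ≥ 561: n = 33 (giving 561).
Largest index with value ≤ 1446: n = 53 (giving 1431).
Indices 33 through 53: 21 terms.

21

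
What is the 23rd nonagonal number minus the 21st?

23·(7·23 − 5)/2 = 1794 and 21·(7·21 − 5)/2 = 1491.
Difference: 1794 − 1491 = 303.

303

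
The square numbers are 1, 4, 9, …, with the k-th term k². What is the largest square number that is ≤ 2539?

2500

Solve n² ≤ 2539 for integer n.
n = 50 gives 2500 ≤ 2539, while n = 51 gives 2601 > 2539; so the answer is 2500.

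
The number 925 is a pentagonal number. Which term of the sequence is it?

Set n(3n−1)/2 = 925, giving 3n² − n − 1850 = 0.
The discriminant is 1 + 24·925 = 22201, and √22201 = 149.
So n = (1 + 149) / 6 = 150/6 = 25.

25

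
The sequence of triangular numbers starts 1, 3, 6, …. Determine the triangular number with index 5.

The 5th triangular number is n(n+1)/2 with n = 5.
5·6/2 = 30/2 = 15.

15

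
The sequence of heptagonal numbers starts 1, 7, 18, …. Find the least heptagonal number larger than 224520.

224550

Solve n(5n−3)/2 > 224520 for integer n.
The largest n with value ≤ 224520 is 299 (since 223054 ≤ 224520 < 224550), so the first above is n = 300, value 224550.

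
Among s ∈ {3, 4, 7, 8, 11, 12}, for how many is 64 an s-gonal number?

s = 3: P(3, 10) = 55 and P(3, 11) = 66; 64 is not s-gonal.
s = 4: P(4, 8) = 64. ✓
s = 7: P(7, 5) = 55 and P(7, 6) = 81; 64 is not s-gonal.
s = 8: P(8, 4) = 40 and P(8, 5) = 65; 64 is not s-gonal.
s = 11: P(11, 4) = 58 and P(11, 5) = 95; 64 is not s-gonal.
s = 12: P(12, 4) = 64. ✓
Hits: s ∈ {4, 12} → 2.

2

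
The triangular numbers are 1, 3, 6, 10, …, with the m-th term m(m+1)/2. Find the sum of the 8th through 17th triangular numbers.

Σ i(i+1)/2 = (Σi² + Σi) / 2 over i = 8..17.
Σi = 153 − 28 = 125 and Σi² = 1785 − 140 = 1645.
(1·1645 + 1·125) / 2 = 1770/2 = 885.

885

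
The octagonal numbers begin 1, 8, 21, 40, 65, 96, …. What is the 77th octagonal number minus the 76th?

Consecutive octagonal numbers differ by 6n − 5: here 6·77 − 5 = 457.

457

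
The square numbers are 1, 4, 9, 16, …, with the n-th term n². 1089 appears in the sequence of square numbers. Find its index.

33

We need n² = 1089, so n = √1089 = 33.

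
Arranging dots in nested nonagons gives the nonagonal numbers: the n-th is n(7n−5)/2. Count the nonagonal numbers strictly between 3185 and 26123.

The n-th nonagonal number is n(7n−5)/2.
Smallest index with value > 3185: n = 31 (giving 3286).
Largest index with value < 26123: n = 86 (giving 25671).
Indices 31 through 86: 56 terms.

56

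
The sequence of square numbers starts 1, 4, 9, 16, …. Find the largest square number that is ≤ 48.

Solve n² ≤ 48 for integer n.
n = 6 gives 36 ≤ 48, while n = 7 gives 49 > 48; so the answer is 36.

36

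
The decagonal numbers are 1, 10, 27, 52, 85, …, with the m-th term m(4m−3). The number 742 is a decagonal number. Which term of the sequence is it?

Set n(4n−3) = 742, giving 4n² − 3n − 742 = 0.
So n = (3 + 109) / 8 = 112/8 = 14.
Check: 14·(4·14 − 3) = 742. ✓

14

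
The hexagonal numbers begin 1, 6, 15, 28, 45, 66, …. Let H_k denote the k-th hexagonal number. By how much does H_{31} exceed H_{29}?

238

31·(2·31 − 1) = 1891 and 29·(2·29 − 1) = 1653.
Difference: 1891 − 1653 = 238.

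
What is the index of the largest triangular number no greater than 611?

Solve n(n+1)/2 ≤ 611 for integer n.
n = 34 gives 595 ≤ 611, while n = 35 gives 630 > 611; so the answer is index 34.

34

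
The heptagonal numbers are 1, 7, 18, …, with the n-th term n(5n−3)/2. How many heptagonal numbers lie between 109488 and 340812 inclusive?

The n-th heptagonal number is n(5n−3)/2.
Smallest index with value ≥ 109488: n = 210 (giving 109935).
Largest index with value ≤ 340812: n = 369 (giving 339849).
Indices 210 through 369: 160 terms.

160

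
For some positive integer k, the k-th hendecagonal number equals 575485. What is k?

358

Set n(9n−7)/2 = 575485, giving 9n² − 7n − 1150970 = 0.
So n = (7 + 6437) / 18 = 6444/18 = 358.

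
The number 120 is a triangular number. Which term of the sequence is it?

15

Set n(n+1)/2 = 120, giving n² + n − 240 = 0.
The discriminant is 1 + 8·120 = 961, and √961 = 31.
So n = (-1 + 31) / 2 = 30/2 = 15.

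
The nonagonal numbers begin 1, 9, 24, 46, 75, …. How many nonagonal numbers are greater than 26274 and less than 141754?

The n-th nonagonal number is n(7n−5)/2.
Smallest index with value > 26274: n = 88 (giving 26884).
Largest index with value < 141754: n = 201 (giving 140901).
Indices 88 through 201: 114 terms.

114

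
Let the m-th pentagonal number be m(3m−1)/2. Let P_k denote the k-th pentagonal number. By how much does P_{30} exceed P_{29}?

Consecutive pentagonal numbers differ by 3n − 2: here 3·30 − 2 = 88.

88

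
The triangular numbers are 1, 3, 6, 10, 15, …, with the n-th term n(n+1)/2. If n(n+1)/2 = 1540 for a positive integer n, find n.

55

Set n(n+1)/2 = 1540, giving n² + n − 3080 = 0.
The discriminant is 1 + 8·1540 = 12321, and √12321 = 111.
So n = (-1 + 111) / 2 = 110/2 = 55.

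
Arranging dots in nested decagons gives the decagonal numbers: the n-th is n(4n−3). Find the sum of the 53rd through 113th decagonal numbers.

1741367

Σ i(4i−3) = 4Σi² − 3Σi over i = 53..113.
Σi = 6441 − 1378 = 5063 and Σi² = 487369 − 48230 = 439139.
4·439139 − 3·5063 = 1741367.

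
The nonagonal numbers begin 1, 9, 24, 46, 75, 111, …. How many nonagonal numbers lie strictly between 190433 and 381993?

The n-th nonagonal number is n(7n−5)/2.
Smallest index with value > 190433: n = 234 (giving 191061).
Largest index with value < 381993: n = 330 (giving 380325).
Indices 234 through 330: 97 terms.

97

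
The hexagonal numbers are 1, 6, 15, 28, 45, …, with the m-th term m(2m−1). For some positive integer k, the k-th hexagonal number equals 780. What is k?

Set n(2n−1) = 780, giving 2n² − n − 780 = 0.
The discriminant is 1 + 8·780 = 6241, and √6241 = 79.
So n = (1 + 79) / 4 = 80/4 = 20.
Check: 20·(2·20 − 1) = 780. ✓

20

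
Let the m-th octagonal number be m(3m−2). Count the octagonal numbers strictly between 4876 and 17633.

The n-th octagonal number is n(3n−2).
Smallest index with value > 4876: n = 41 (giving 4961).
Largest index with value < 17633: n = 76 (giving 17176).
Indices 41 through 76: 36 terms.

36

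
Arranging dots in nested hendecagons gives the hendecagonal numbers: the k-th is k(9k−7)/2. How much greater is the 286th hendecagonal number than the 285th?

Consecutive hendecagonal numbers differ by 9n − 8: here 9·286 − 8 = 2566.

2566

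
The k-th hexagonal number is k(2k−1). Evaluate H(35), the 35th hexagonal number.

The 35th hexagonal number is n(2n−1) with n = 35.
35·(2·35 − 1) = 35·69 = 2415.

2415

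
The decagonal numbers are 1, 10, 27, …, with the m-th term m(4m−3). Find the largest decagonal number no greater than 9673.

Solve n(4n−3) ≤ 9673 for integer n.
n = 49 gives 9457 ≤ 9673, while n = 50 gives 9850 > 9673; so the answer is 9457.

9457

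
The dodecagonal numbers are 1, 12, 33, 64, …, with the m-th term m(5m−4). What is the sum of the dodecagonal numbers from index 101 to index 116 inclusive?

Σ i(5i−4) = 5Σi² − 4Σi over i = 101..116.
Σi = 6786 − 5050 = 1736 and Σi² = 527046 − 338350 = 188696.
5·188696 − 4·1736 = 936536.

936536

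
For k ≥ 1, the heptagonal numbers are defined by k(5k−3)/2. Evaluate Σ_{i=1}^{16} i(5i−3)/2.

3536

Σ i(5i−3)/2 = (5Σi² − 3Σi) / 2 over i = 1..16.
Σi = 136 and Σi² = 1496.
(5·1496 − 3·136) / 2 = 7072/2 = 3536.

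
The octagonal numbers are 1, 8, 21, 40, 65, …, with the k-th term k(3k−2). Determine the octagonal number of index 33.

The 33rd octagonal number is n(3n−2) with n = 33.
33·(3·33 − 2) = 33·97 = 3201.

3201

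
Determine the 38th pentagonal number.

The 38th pentagonal number is n(3n−1)/2 with n = 38.
38·(3·38 − 1)/2 = 38·113/2 = 2147.

2147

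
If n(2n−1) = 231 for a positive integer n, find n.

11

Set n(2n−1) = 231, giving 2n² − n − 231 = 0.
The discriminant is 1 + 8·231 = 1849, and √1849 = 43.
So n = (1 + 43) / 4 = 44/4 = 11.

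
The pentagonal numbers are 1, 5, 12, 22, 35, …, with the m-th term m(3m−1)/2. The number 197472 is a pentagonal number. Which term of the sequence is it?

Set n(3n−1)/2 = 197472, giving 3n² − n − 394944 = 0.
The discriminant is 1 + 24·197472 = 4739329, and √4739329 = 2177.
So n = (1 + 2177) / 6 = 2178/6 = 363.
Check: 363·(3·363 − 1)/2 = 197472. ✓

363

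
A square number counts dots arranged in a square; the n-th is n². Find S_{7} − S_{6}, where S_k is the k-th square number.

13

n² − (n−1)² = 2n − 1, so 7² − 6² = 2·7 − 1 = 13.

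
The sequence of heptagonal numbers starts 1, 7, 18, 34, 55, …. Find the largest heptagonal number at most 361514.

360430

Solve n(5n−3)/2 ≤ 361514 for integer n.
n = 380 gives 360430 ≤ 361514, while n = 381 gives 362331 > 361514; so the answer is 360430.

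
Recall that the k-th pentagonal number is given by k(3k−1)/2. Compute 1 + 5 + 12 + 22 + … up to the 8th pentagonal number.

288

Σ i(3i−1)/2 = (3Σi² − Σi) / 2 over i = 1..8.
Σi = 36 and Σi² = 204.
(3·204 − 1·36) / 2 = 576/2 = 288.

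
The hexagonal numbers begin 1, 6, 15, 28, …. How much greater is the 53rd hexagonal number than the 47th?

1194

53·(2·53 − 1) = 5565 and 47·(2·47 − 1) = 4371.
Difference: 5565 − 4371 = 1194.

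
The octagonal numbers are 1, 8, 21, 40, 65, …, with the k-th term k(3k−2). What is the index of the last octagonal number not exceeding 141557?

217

Solve n(3n−2) ≤ 141557 for integer n.
n = 217 gives 140833 ≤ 141557, while n = 218 gives 142136 > 141557; so the answer is index 217.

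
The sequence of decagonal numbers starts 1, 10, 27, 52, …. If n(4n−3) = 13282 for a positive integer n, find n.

58

Set n(4n−3) = 13282, giving 4n² − 3n − 13282 = 0.
The discriminant is 9 + 16·13282 = 212521, and √212521 = 461.
So n = (3 + 461) / 8 = 464/8 = 58.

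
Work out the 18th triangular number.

171

The 18th triangular number is n(n+1)/2 with n = 18.
18·19/2 = 342/2 = 171.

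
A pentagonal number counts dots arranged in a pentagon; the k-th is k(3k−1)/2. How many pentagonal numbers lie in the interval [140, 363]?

The n-th pentagonal number is n(3n−1)/2.
Smallest index with value ≥ 140: n = 10 (giving 145).
Largest index with value ≤ 363: n = 15 (giving 330).
Indices 10 through 15: 6 terms.

6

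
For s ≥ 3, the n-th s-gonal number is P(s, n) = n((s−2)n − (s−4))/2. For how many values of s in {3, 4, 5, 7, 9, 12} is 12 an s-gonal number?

s = 3: P(3, 4) = 10 and P(3, 5) = 15; 12 is not s-gonal.
s = 4: P(4, 3) = 9 and P(4, 4) = 16; 12 is not s-gonal.
s = 5: P(5, 3) = 12. ✓
s = 7: P(7, 2) = 7 and P(7, 3) = 18; 12 is not s-gonal.
s = 9: P(9, 2) = 9 and P(9, 3) = 24; 12 is not s-gonal.
s = 12: P(12, 2) = 12. ✓
Hits: s ∈ {5, 12} → 2.

2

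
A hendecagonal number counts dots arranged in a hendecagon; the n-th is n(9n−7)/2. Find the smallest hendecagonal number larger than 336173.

Solve n(9n−7)/2 > 336173 for integer n.
The largest n with value ≤ 336173 is 273 (since 334425 ≤ 336173 < 336883), so the first above is n = 274, value 336883.

336883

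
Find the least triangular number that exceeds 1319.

1326

Solve n(n+1)/2 > 1319 for integer n.
The largest n with value ≤ 1319 is 50 (since 1275 ≤ 1319 < 1326), so the first above is n = 51, value 1326.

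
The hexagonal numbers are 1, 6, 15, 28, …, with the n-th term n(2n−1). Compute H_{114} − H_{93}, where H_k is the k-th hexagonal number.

8673

114·(2·114 − 1) = 25878 and 93·(2·93 − 1) = 17205.
Difference: 25878 − 17205 = 8673.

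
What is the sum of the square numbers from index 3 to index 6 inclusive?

86

Σ_{i=3}^{6} i² = 91 − 5 = 86.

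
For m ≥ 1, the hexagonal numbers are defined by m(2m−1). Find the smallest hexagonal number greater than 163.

Solve n(2n−1) > 163 for integer n.
The largest n with value ≤ 163 is 9 (since 153 ≤ 163 < 190), so the first above is n = 10, value 190.

190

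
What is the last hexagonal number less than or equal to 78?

66

Solve n(2n−1) ≤ 78 for integer n.
n = 6 gives 66 ≤ 78, while n = 7 gives 91 > 78; so the answer is 66.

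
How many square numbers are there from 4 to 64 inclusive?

7

The n-th square number is n².
Smallest index with value ≥ 4: n = 2 (giving 4).
Largest index with value ≤ 64: n = 8 (giving 64).
Indices 2 through 8: 7 terms.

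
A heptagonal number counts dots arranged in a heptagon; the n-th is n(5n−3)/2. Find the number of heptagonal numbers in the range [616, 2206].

The n-th heptagonal number is n(5n−3)/2.
Smallest index with value ≥ 616: n = 16 (giving 616).
Largest index with value ≤ 2206: n = 30 (giving 2205).
Indices 16 through 30: 15 terms.

15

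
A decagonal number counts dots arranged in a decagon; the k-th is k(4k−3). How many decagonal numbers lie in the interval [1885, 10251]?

29

The n-th decagonal number is n(4n−3).
Smallest index with value ≥ 1885: n = 23 (giving 2047).
Largest index with value ≤ 10251: n = 51 (giving 10251).
Indices 23 through 51: 29 terms.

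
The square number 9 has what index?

3

We need n² = 9, so n = √9 = 3.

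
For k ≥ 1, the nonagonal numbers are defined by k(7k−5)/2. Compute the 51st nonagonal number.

The 51st nonagonal number is n(7n−5)/2 with n = 51.
51·(7·51 − 5)/2 = 51·352/2 = 51·176 = 8976.

8976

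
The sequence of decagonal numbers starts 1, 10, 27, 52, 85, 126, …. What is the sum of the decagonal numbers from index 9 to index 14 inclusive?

3037

Σ i(4i−3) = 4Σi² − 3Σi over i = 9..14.
Σi = 105 − 36 = 69 and Σi² = 1015 − 204 = 811.
4·811 − 3·69 = 3037.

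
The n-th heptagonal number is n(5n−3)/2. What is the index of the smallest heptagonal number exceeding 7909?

Solve n(5n−3)/2 > 7909 for integer n.
The largest n with value ≤ 7909 is 56 (since 7756 ≤ 7909 < 8037), so the first above is n = 57, value 8037.

57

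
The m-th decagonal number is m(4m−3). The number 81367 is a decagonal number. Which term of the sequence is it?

Set n(4n−3) = 81367, giving 4n² − 3n − 81367 = 0.
The discriminant is 9 + 16·81367 = 1301881, and √1301881 = 1141.
So n = (3 + 1141) / 8 = 1144/8 = 143.
Check: 143·(4·143 − 3) = 81367. ✓

143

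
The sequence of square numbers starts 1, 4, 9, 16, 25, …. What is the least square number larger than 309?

Solve n² > 309 for integer n.
The largest n with value ≤ 309 is 17 (since 289 ≤ 309 < 324), so the first above is n = 18, value 324.

324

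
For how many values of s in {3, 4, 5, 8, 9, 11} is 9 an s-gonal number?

s = 3: P(3, 3) = 6 and P(3, 4) = 10; 9 is not s-gonal.
s = 4: P(4, 3) = 9. ✓
s = 5: P(5, 2) = 5 and P(5, 3) = 12; 9 is not s-gonal.
s = 8: P(8, 2) = 8 and P(8, 3) = 21; 9 is not s-gonal.
s = 9: P(9, 2) = 9. ✓
s = 11: P(11, 1) = 1 and P(11, 2) = 11; 9 is not s-gonal.
Hits: s ∈ {4, 9} → 2.

2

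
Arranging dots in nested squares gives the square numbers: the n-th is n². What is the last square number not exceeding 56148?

Solve n² ≤ 56148 for integer n.
n = 236 gives 55696 ≤ 56148, while n = 237 gives 56169 > 56148; so the answer is 55696.

55696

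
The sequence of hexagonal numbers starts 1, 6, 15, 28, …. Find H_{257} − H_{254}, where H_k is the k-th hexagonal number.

257·(2·257 − 1) = 131841 and 254·(2·254 − 1) = 128778.
Difference: 131841 − 128778 = 3063.

3063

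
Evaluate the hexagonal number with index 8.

120

The 8th hexagonal number is n(2n−1) with n = 8.
8·(2·8 − 1) = 8·15 = 120.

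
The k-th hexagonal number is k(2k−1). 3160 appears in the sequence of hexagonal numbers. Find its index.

Set n(2n−1) = 3160, giving 2n² − n − 3160 = 0.
The discriminant is 1 + 8·3160 = 25281, and √25281 = 159.
So n = (1 + 159) / 4 = 160/4 = 40.
Check: 40·(2·40 − 1) = 3160. ✓

40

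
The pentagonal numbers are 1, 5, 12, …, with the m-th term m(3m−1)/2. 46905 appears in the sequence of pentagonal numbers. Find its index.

177

Set n(3n−1)/2 = 46905, giving 3n² − n − 93810 = 0.
The discriminant is 1 + 24·46905 = 1125721, and √1125721 = 1061.
So n = (1 + 1061) / 6 = 1062/6 = 177.
Check: 177·(3·177 − 1)/2 = 46905. ✓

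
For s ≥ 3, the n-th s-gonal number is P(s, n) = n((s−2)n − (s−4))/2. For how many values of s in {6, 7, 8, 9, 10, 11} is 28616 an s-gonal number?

1

s = 6: P(6, 119) = 28203 and P(6, 120) = 28680; 28616 is not s-gonal.
s = 7: P(7, 107) = 28462 and P(7, 108) = 28998; 28616 is not s-gonal.
s = 8: P(8, 98) = 28616. ✓
s = 9: P(9, 90) = 28125 and P(9, 91) = 28756; 28616 is not s-gonal.
s = 10: P(10, 84) = 27972 and P(10, 85) = 28645; 28616 is not s-gonal.
s = 11: P(11, 80) = 28520 and P(11, 81) = 29241; 28616 is not s-gonal.
Hits: s ∈ {8} → 1.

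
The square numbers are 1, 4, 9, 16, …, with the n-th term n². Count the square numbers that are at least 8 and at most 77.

The n-th square number is n².
Smallest index with value ≥ 8: n = 3 (giving 9).
Largest index with value ≤ 77: n = 8 (giving 64).
Indices 3 through 8: 6 terms.

6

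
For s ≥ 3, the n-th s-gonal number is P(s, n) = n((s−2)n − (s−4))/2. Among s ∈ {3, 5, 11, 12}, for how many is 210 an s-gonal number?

s = 3: P(3, 20) = 210. ✓
s = 5: P(5, 12) = 210. ✓
s = 11: P(11, 7) = 196 and P(11, 8) = 260; 210 is not s-gonal.
s = 12: P(12, 6) = 156 and P(12, 7) = 217; 210 is not s-gonal.
Hits: s ∈ {3, 5} → 2.

2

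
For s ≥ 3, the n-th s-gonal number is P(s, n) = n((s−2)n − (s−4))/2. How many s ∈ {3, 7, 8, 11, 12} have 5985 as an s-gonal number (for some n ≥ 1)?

2

s = 3: P(3, 108) = 5886 and P(3, 109) = 5995; 5985 is not s-gonal.
s = 7: P(7, 49) = 5929 and P(7, 50) = 6175; 5985 is not s-gonal.
s = 8: P(8, 45) = 5985. ✓
s = 11: P(11, 36) = 5706 and P(11, 37) = 6031; 5985 is not s-gonal.
s = 12: P(12, 35) = 5985. ✓
Hits: s ∈ {8, 12} → 2.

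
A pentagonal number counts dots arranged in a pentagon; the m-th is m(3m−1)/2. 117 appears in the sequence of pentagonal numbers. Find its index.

9

Set n(3n−1)/2 = 117, giving 3n² − n − 234 = 0.
The discriminant is 1 + 24·117 = 2809, and √2809 = 53.
So n = (1 + 53) / 6 = 54/6 = 9.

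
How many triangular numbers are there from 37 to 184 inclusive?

10

The n-th triangular number is n(n+1)/2.
Smallest index with value ≥ 37: n = 9 (giving 45).
Largest index with value ≤ 184: n = 18 (giving 171).
Indices 9 through 18: 10 terms.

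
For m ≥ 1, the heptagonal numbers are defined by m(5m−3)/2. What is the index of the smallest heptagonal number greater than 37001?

122

Solve n(5n−3)/2 > 37001 for integer n.
The largest n with value ≤ 37001 is 121 (since 36421 ≤ 37001 < 37027), so the first above is n = 122, value 37027.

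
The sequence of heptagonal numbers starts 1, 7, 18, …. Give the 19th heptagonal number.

874

The 19th heptagonal number is n(5n−3)/2 with n = 19.
19·(5·19 − 3)/2 = 19·92/2 = 19·46 = 874.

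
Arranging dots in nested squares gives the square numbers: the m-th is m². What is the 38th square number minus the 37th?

75

n² − (n−1)² = 2n − 1, so 38² − 37² = 2·38 − 1 = 75.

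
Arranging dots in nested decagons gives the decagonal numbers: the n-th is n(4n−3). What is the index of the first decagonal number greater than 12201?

56

Solve n(4n−3) > 12201 for integer n.
The largest n with value ≤ 12201 is 55 (since 11935 ≤ 12201 < 12376), so the first above is n = 56, value 12376.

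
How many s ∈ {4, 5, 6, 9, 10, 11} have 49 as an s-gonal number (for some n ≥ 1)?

s = 4: P(4, 7) = 49. ✓
s = 5: P(5, 5) = 35 and P(5, 6) = 51; 49 is not s-gonal.
s = 6: P(6, 5) = 45 and P(6, 6) = 66; 49 is not s-gonal.
s = 9: P(9, 4) = 46 and P(9, 5) = 75; 49 is not s-gonal.
s = 10: P(10, 3) = 27 and P(10, 4) = 52; 49 is not s-gonal.
s = 11: P(11, 3) = 30 and P(11, 4) = 58; 49 is not s-gonal.
Hits: s ∈ {4} → 1.

1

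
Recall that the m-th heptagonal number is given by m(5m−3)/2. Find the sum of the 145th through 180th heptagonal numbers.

Σ i(5i−3)/2 = (5Σi² − 3Σi) / 2 over i = 145..180.
Σi = 16290 − 10440 = 5850 and Σi² = 1960230 − 1005720 = 954510.
(5·954510 − 3·5850) / 2 = 4755000/2 = 2377500.

2377500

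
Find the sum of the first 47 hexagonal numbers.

Σ i(2i−1) = 2Σi² − Σi over i = 1..47.
Σi = 1128 and Σi² = 35720.
2·35720 − 1·1128 = 70312.

70312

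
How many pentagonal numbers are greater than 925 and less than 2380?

14

The n-th pentagonal number is n(3n−1)/2.
Smallest index with value > 925: n = 26 (giving 1001).
Largest index with value < 2380: n = 39 (giving 2262).
Indices 26 through 39: 14 terms.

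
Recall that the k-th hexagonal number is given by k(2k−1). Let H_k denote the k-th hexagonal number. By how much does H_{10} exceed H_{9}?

37

Consecutive hexagonal numbers differ by 4n − 3: here 4·10 − 3 = 37.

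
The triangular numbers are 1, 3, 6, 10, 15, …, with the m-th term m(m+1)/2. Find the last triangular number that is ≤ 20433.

Solve n(n+1)/2 ≤ 20433 for integer n.
n = 201 gives 20301 ≤ 20433, while n = 202 gives 20503 > 20433; so the answer is 20301.

20301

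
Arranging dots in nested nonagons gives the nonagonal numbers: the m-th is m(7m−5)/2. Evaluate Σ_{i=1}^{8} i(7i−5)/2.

624

Σ i(7i−5)/2 = (7Σi² − 5Σi) / 2 over i = 1..8.
Σi = 36 and Σi² = 204.
(7·204 − 5·36) / 2 = 1248/2 = 624.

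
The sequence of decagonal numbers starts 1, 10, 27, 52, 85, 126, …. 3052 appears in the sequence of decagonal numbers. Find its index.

Set n(4n−3) = 3052, giving 4n² − 3n − 3052 = 0.
The discriminant is 9 + 16·3052 = 48841, and √48841 = 221.
So n = (3 + 221) / 8 = 224/8 = 28.

28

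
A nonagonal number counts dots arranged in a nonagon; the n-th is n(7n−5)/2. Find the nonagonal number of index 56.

10836

56·(7·56 − 5)/2 = 56·387/2 = 10836.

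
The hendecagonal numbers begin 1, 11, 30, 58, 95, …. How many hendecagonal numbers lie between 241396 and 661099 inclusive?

152

The n-th hendecagonal number is n(9n−7)/2.
Smallest index with value ≥ 241396: n = 232 (giving 241396).
Largest index with value ≤ 661099: n = 383 (giving 658760).
Indices 232 through 383: 152 terms.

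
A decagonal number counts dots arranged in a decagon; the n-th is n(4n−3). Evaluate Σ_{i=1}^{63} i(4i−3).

335328

Σ i(4i−3) = 4Σi² − 3Σi over i = 1..63.
Σi = 2016 and Σi² = 85344.
4·85344 − 3·2016 = 335328.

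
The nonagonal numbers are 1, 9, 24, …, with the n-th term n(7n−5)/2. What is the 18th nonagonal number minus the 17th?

Consecutive nonagonal numbers differ by 7n − 6: here 7·18 − 6 = 120.

120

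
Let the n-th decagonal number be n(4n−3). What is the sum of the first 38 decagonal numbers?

Σ i(4i−3) = 4Σi² − 3Σi over i = 1..38.
Σi = 741 and Σi² = 19019.
4·19019 − 3·741 = 73853.

73853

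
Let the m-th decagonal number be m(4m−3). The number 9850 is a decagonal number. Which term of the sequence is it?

50

Set n(4n−3) = 9850, giving 4n² − 3n − 9850 = 0.
The discriminant is 9 + 16·9850 = 157609, and √157609 = 397.
So n = (3 + 397) / 8 = 400/8 = 50.
Check: 50·(4·50 − 3) = 9850. ✓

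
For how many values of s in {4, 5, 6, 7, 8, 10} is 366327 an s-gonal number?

1

s = 4: P(4, 605) = 366025 and P(4, 606) = 367236; 366327 is not s-gonal.
s = 5: P(5, 494) = 365807 and P(5, 495) = 367290; 366327 is not s-gonal.
s = 6: P(6, 428) = 365940 and P(6, 429) = 367653; 366327 is not s-gonal.
s = 7: P(7, 383) = 366148 and P(7, 384) = 368064; 366327 is not s-gonal.
s = 8: P(8, 349) = 364705 and P(8, 350) = 366800; 366327 is not s-gonal.
s = 10: P(10, 303) = 366327. ✓
Hits: s ∈ {10} → 1.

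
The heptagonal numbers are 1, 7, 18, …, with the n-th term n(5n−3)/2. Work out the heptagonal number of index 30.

The 30th heptagonal number is n(5n−3)/2 with n = 30.
30·(5·30 − 3)/2 = 30·147/2 = 2205.

2205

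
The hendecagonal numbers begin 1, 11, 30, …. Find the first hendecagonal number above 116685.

117531

Solve n(9n−7)/2 > 116685 for integer n.
The largest n with value ≤ 116685 is 161 (since 116081 ≤ 116685 < 117531), so the first above is n = 162, value 117531.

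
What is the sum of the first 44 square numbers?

29370

Σ_{i=1}^{44} i² = 44·45·89/6 = 29370.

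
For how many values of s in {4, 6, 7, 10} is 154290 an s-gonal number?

1

s = 4: P(4, 392) = 153664 and P(4, 393) = 154449; 154290 is not s-gonal.
s = 6: P(6, 278) = 154290. ✓
s = 7: P(7, 248) = 153388 and P(7, 249) = 154629; 154290 is not s-gonal.
s = 10: P(10, 196) = 153076 and P(10, 197) = 154645; 154290 is not s-gonal.
Hits: s ∈ {6} → 1.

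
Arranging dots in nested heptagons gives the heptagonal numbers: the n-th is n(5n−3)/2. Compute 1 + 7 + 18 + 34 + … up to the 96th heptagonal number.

Σ i(5i−3)/2 = (5Σi² − 3Σi) / 2 over i = 1..96.
Σi = 4656 and Σi² = 299536.
(5·299536 − 3·4656) / 2 = 1483712/2 = 741856.

741856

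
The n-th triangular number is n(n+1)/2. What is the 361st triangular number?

The 361st triangular number is n(n+1)/2 with n = 361.
361·362/2 = 130682/2 = 65341.

65341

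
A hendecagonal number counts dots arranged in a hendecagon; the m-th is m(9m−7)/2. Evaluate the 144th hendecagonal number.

92808

144·(9·144 − 7)/2 = 144·1289/2 = 92808.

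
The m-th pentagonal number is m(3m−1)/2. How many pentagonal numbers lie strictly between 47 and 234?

The n-th pentagonal number is n(3n−1)/2.
Smallest index with value > 47: n = 6 (giving 51).
Largest index with value < 234: n = 12 (giving 210).
Indices 6 through 12: 7 terms.

7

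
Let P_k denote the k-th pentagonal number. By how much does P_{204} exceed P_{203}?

Consecutive pentagonal numbers differ by 3n − 2: here 3·204 − 2 = 610.

610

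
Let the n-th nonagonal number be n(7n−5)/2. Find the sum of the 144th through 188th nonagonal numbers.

4347960

Σ i(7i−5)/2 = (7Σi² − 5Σi) / 2 over i = 144..188.
Σi = 17766 − 10296 = 7470 and Σi² = 2232594 − 984984 = 1247610.
(7·1247610 − 5·7470) / 2 = 8695920/2 = 4347960.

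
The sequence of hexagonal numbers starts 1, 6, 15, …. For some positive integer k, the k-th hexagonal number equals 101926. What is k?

Set n(2n−1) = 101926, giving 2n² − n − 101926 = 0.
So n = (1 + 903) / 4 = 904/4 = 226.

226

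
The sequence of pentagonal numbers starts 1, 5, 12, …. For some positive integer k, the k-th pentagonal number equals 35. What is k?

5

Set n(3n−1)/2 = 35, giving 3n² − n − 70 = 0.
The discriminant is 1 + 24·35 = 841, and √841 = 29.
So n = (1 + 29) / 6 = 30/6 = 5.
Check: 5·(3·5 − 1)/2 = 35. ✓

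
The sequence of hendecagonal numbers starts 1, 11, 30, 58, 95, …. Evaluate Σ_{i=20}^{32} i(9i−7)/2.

39182

Σ i(9i−7)/2 = (9Σi² − 7Σi) / 2 over i = 20..32.
Σi = 528 − 190 = 338 and Σi² = 11440 − 2470 = 8970.
(9·8970 − 7·338) / 2 = 78364/2 = 39182.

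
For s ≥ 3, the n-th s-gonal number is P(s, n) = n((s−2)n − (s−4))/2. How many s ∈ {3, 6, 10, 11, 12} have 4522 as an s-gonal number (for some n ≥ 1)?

1

s = 3: P(3, 94) = 4465 and P(3, 95) = 4560; 4522 is not s-gonal.
s = 6: P(6, 47) = 4371 and P(6, 48) = 4560; 4522 is not s-gonal.
s = 10: P(10, 34) = 4522. ✓
s = 11: P(11, 32) = 4496 and P(11, 33) = 4785; 4522 is not s-gonal.
s = 12: P(12, 30) = 4380 and P(12, 31) = 4681; 4522 is not s-gonal.
Hits: s ∈ {10} → 1.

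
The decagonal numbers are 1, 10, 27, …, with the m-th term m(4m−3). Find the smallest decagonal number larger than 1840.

Solve n(4n−3) > 1840 for integer n.
The largest n with value ≤ 1840 is 21 (since 1701 ≤ 1840 < 1870), so the first above is n = 22, value 1870.

1870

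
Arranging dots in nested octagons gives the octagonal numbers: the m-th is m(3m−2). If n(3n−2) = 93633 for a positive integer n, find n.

Set n(3n−2) = 93633, giving 3n² − 2n − 93633 = 0.
So n = (2 + 1060) / 6 = 1062/6 = 177.
Check: 177·(3·177 − 2) = 93633. ✓

177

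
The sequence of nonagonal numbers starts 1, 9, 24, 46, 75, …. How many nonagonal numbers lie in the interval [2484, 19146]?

48

The n-th nonagonal number is n(7n−5)/2.
Smallest index with value ≥ 2484: n = 27 (giving 2484).
Largest index with value ≤ 19146: n = 74 (giving 18981).
Indices 27 through 74: 48 terms.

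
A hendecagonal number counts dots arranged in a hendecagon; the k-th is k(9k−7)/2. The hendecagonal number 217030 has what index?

Set n(9n−7)/2 = 217030, giving 9n² − 7n − 434060 = 0.
The discriminant is 49 + 72·217030 = 15626209, and √15626209 = 3953.
So n = (7 + 3953) / 18 = 3960/18 = 220.

220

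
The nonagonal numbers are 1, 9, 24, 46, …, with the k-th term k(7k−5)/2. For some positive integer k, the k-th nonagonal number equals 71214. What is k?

Set n(7n−5)/2 = 71214, giving 7n² − 5n − 142428 = 0.
The discriminant is 25 + 56·71214 = 3988009, and √3988009 = 1997.
So n = (5 + 1997) / 14 = 2002/14 = 143.
Check: 143·(7·143 − 5)/2 = 71214. ✓

143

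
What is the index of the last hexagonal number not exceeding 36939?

Solve n(2n−1) ≤ 36939 for integer n.
n = 136 gives 36856 ≤ 36939, while n = 137 gives 37401 > 36939; so the answer is index 136.

136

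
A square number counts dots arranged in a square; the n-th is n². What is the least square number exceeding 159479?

160000

Solve n² > 159479 for integer n.
The largest n with value ≤ 159479 is 399 (since 159201 ≤ 159479 < 160000), so the first above is n = 400, value 160000.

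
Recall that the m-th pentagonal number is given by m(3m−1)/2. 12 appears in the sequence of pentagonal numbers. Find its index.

3

Set n(3n−1)/2 = 12, giving 3n² − n − 24 = 0.
The discriminant is 1 + 24·12 = 289, and √289 = 17.
So n = (1 + 17) / 6 = 18/6 = 3.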